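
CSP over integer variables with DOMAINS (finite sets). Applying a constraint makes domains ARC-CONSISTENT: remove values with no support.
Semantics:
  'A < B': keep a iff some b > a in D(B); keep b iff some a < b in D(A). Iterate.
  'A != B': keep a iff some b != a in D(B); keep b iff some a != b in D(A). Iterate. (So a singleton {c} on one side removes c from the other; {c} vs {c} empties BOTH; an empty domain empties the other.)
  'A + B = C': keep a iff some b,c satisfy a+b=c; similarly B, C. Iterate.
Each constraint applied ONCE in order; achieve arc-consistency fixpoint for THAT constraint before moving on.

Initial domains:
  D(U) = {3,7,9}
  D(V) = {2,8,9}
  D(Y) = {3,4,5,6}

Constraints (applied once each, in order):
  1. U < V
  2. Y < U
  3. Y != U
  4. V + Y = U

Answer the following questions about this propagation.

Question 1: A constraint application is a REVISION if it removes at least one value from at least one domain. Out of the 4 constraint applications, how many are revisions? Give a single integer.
Constraint 1 (U < V) on D(U)={3,7,9} D(V)={2,8,9}: U {3,7,9}->{3,7}; V {2,8,9}->{8,9} => REVISION
Constraint 2 (Y < U) on D(Y)={3,4,5,6} D(U)={3,7}: U {3,7}->{7} => REVISION
Constraint 3 (Y != U) on D(Y)={3,4,5,6} D(U)={7}: no change => not a revision
Constraint 4 (V + Y = U) on D(V)={8,9} D(Y)={3,4,5,6} D(U)={7}: V {8,9}->{}; Y {3,4,5,6}->{}; U {7}->{} => REVISION
Total revisions = 3

Answer: 3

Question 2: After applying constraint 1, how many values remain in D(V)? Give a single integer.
Answer: 2

Derivation:
Constraint 1 (U < V) on D(U)={3,7,9} D(V)={2,8,9}: U {3,7,9}->{3,7}; V {2,8,9}->{8,9}
So after constraint 1: D(V)={8,9}, size = 2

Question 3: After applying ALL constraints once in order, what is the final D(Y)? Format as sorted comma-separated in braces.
Answer: {}

Derivation:
Constraint 1 (U < V) on D(U)={3,7,9} D(V)={2,8,9}: U {3,7,9}->{3,7}; V {2,8,9}->{8,9}
Constraint 2 (Y < U) on D(Y)={3,4,5,6} D(U)={3,7}: U {3,7}->{7}
Constraint 3 (Y != U) on D(Y)={3,4,5,6} D(U)={7}: no change
Constraint 4 (V + Y = U) on D(V)={8,9} D(Y)={3,4,5,6} D(U)={7}: V {8,9}->{}; Y {3,4,5,6}->{}; U {7}->{}
So after all 4 constraints: D(Y) = {}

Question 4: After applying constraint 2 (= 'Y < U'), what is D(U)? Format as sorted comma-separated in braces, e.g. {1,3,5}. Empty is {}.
Constraint 1 (U < V) on D(U)={3,7,9} D(V)={2,8,9}: U {3,7,9}->{3,7}; V {2,8,9}->{8,9}
Constraint 2 (Y < U) on D(Y)={3,4,5,6} D(U)={3,7}: U {3,7}->{7}
So after constraint 2: D(U) = {7}

Answer: {7}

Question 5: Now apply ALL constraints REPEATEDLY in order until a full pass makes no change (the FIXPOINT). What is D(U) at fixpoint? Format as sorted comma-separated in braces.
pass 0 (initial): D(U)={3,7,9}
pass 1: U {3,7,9}->{}; V {2,8,9}->{}; Y {3,4,5,6}->{}
pass 2: no change
Fixpoint after 2 passes: D(U) = {}

Answer: {}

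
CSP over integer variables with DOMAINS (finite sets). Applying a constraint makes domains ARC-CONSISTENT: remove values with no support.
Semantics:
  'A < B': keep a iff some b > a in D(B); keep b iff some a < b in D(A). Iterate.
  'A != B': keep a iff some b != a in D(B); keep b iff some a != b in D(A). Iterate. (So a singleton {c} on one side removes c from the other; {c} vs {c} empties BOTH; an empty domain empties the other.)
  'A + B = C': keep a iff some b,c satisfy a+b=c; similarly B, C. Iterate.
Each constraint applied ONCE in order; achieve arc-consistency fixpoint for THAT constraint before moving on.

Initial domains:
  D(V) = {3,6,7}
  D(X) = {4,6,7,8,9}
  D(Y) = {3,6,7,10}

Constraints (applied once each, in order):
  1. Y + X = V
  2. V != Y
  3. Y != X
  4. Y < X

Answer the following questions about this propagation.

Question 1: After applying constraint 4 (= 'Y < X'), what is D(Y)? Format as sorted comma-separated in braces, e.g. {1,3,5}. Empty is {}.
Answer: {3}

Derivation:
Constraint 1 (Y + X = V) on D(Y)={3,6,7,10} D(X)={4,6,7,8,9} D(V)={3,6,7}: Y {3,6,7,10}->{3}; X {4,6,7,8,9}->{4}; V {3,6,7}->{7}
Constraint 2 (V != Y) on D(V)={7} D(Y)={3}: no change
Constraint 3 (Y != X) on D(Y)={3} D(X)={4}: no change
Constraint 4 (Y < X) on D(Y)={3} D(X)={4}: no change
So after constraint 4: D(Y) = {3}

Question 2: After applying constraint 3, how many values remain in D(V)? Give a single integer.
Answer: 1

Derivation:
Constraint 1 (Y + X = V) on D(Y)={3,6,7,10} D(X)={4,6,7,8,9} D(V)={3,6,7}: Y {3,6,7,10}->{3}; X {4,6,7,8,9}->{4}; V {3,6,7}->{7}
Constraint 2 (V != Y) on D(V)={7} D(Y)={3}: no change
Constraint 3 (Y != X) on D(Y)={3} D(X)={4}: no change
So after constraint 3: D(V)={7}, size = 1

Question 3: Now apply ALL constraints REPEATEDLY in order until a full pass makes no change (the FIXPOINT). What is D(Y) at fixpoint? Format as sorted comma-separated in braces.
Answer: {3}

Derivation:
pass 0 (initial): D(Y)={3,6,7,10}
pass 1: V {3,6,7}->{7}; X {4,6,7,8,9}->{4}; Y {3,6,7,10}->{3}
pass 2: no change
Fixpoint after 2 passes: D(Y) = {3}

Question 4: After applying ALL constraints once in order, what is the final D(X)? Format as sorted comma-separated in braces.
Answer: {4}

Derivation:
Constraint 1 (Y + X = V) on D(Y)={3,6,7,10} D(X)={4,6,7,8,9} D(V)={3,6,7}: Y {3,6,7,10}->{3}; X {4,6,7,8,9}->{4}; V {3,6,7}->{7}
Constraint 2 (V != Y) on D(V)={7} D(Y)={3}: no change
Constraint 3 (Y != X) on D(Y)={3} D(X)={4}: no change
Constraint 4 (Y < X) on D(Y)={3} D(X)={4}: no change
So after all 4 constraints: D(X) = {4}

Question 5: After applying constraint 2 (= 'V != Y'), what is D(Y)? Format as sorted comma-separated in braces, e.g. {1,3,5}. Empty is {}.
Constraint 1 (Y + X = V) on D(Y)={3,6,7,10} D(X)={4,6,7,8,9} D(V)={3,6,7}: Y {3,6,7,10}->{3}; X {4,6,7,8,9}->{4}; V {3,6,7}->{7}
Constraint 2 (V != Y) on D(V)={7} D(Y)={3}: no change
So after constraint 2: D(Y) = {3}

Answer: {3}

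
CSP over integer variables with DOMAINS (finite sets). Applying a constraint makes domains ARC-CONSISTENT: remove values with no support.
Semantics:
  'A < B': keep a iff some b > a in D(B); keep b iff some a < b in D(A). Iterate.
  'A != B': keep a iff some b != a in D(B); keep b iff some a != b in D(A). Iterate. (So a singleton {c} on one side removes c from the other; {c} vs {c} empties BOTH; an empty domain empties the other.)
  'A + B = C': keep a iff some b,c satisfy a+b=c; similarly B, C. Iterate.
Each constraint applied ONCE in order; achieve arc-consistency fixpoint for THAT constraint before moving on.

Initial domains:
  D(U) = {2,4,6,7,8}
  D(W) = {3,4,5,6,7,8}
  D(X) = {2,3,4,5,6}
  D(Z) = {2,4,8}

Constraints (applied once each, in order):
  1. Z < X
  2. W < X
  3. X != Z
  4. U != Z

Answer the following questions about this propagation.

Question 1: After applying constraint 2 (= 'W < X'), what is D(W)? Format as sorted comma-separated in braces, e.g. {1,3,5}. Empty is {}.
Constraint 1 (Z < X) on D(Z)={2,4,8} D(X)={2,3,4,5,6}: Z {2,4,8}->{2,4}; X {2,3,4,5,6}->{3,4,5,6}
Constraint 2 (W < X) on D(W)={3,4,5,6,7,8} D(X)={3,4,5,6}: W {3,4,5,6,7,8}->{3,4,5}; X {3,4,5,6}->{4,5,6}
So after constraint 2: D(W) = {3,4,5}

Answer: {3,4,5}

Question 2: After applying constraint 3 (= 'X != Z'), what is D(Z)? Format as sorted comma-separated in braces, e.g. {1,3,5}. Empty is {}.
Answer: {2,4}

Derivation:
Constraint 1 (Z < X) on D(Z)={2,4,8} D(X)={2,3,4,5,6}: Z {2,4,8}->{2,4}; X {2,3,4,5,6}->{3,4,5,6}
Constraint 2 (W < X) on D(W)={3,4,5,6,7,8} D(X)={3,4,5,6}: W {3,4,5,6,7,8}->{3,4,5}; X {3,4,5,6}->{4,5,6}
Constraint 3 (X != Z) on D(X)={4,5,6} D(Z)={2,4}: no change
So after constraint 3: D(Z) = {2,4}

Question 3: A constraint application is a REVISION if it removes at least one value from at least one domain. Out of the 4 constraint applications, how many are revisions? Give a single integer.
Answer: 2

Derivation:
Constraint 1 (Z < X) on D(Z)={2,4,8} D(X)={2,3,4,5,6}: Z {2,4,8}->{2,4}; X {2,3,4,5,6}->{3,4,5,6} => REVISION
Constraint 2 (W < X) on D(W)={3,4,5,6,7,8} D(X)={3,4,5,6}: W {3,4,5,6,7,8}->{3,4,5}; X {3,4,5,6}->{4,5,6} => REVISION
Constraint 3 (X != Z) on D(X)={4,5,6} D(Z)={2,4}: no change => not a revision
Constraint 4 (U != Z) on D(U)={2,4,6,7,8} D(Z)={2,4}: no change => not a revision
Total revisions = 2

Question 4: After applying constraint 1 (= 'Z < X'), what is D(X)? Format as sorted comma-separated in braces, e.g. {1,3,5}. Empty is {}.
Answer: {3,4,5,6}

Derivation:
Constraint 1 (Z < X) on D(Z)={2,4,8} D(X)={2,3,4,5,6}: Z {2,4,8}->{2,4}; X {2,3,4,5,6}->{3,4,5,6}
So after constraint 1: D(X) = {3,4,5,6}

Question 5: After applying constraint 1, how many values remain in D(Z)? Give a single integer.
Answer: 2

Derivation:
Constraint 1 (Z < X) on D(Z)={2,4,8} D(X)={2,3,4,5,6}: Z {2,4,8}->{2,4}; X {2,3,4,5,6}->{3,4,5,6}
So after constraint 1: D(Z)={2,4}, size = 2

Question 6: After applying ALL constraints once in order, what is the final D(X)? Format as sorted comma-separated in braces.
Answer: {4,5,6}

Derivation:
Constraint 1 (Z < X) on D(Z)={2,4,8} D(X)={2,3,4,5,6}: Z {2,4,8}->{2,4}; X {2,3,4,5,6}->{3,4,5,6}
Constraint 2 (W < X) on D(W)={3,4,5,6,7,8} D(X)={3,4,5,6}: W {3,4,5,6,7,8}->{3,4,5}; X {3,4,5,6}->{4,5,6}
Constraint 3 (X != Z) on D(X)={4,5,6} D(Z)={2,4}: no change
Constraint 4 (U != Z) on D(U)={2,4,6,7,8} D(Z)={2,4}: no change
So after all 4 constraints: D(X) = {4,5,6}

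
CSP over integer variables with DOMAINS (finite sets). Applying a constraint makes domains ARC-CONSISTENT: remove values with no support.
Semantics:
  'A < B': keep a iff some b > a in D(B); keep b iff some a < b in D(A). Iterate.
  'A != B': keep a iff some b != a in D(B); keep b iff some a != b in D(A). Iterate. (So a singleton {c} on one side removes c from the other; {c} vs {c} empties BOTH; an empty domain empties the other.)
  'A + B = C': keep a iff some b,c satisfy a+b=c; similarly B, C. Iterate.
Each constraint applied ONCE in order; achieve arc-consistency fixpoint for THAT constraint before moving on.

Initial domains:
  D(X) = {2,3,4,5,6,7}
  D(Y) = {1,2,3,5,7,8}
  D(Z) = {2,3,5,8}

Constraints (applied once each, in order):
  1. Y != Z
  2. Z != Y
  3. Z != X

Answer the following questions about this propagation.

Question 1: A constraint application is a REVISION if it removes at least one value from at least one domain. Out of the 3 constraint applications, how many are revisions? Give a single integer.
Answer: 0

Derivation:
Constraint 1 (Y != Z) on D(Y)={1,2,3,5,7,8} D(Z)={2,3,5,8}: no change => not a revision
Constraint 2 (Z != Y) on D(Z)={2,3,5,8} D(Y)={1,2,3,5,7,8}: no change => not a revision
Constraint 3 (Z != X) on D(Z)={2,3,5,8} D(X)={2,3,4,5,6,7}: no change => not a revision
Total revisions = 0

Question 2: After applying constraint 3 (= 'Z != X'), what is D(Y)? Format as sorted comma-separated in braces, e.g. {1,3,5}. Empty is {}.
Answer: {1,2,3,5,7,8}

Derivation:
Constraint 1 (Y != Z) on D(Y)={1,2,3,5,7,8} D(Z)={2,3,5,8}: no change
Constraint 2 (Z != Y) on D(Z)={2,3,5,8} D(Y)={1,2,3,5,7,8}: no change
Constraint 3 (Z != X) on D(Z)={2,3,5,8} D(X)={2,3,4,5,6,7}: no change
So after constraint 3: D(Y) = {1,2,3,5,7,8}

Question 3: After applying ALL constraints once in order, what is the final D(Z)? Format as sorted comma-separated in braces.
Answer: {2,3,5,8}

Derivation:
Constraint 1 (Y != Z) on D(Y)={1,2,3,5,7,8} D(Z)={2,3,5,8}: no change
Constraint 2 (Z != Y) on D(Z)={2,3,5,8} D(Y)={1,2,3,5,7,8}: no change
Constraint 3 (Z != X) on D(Z)={2,3,5,8} D(X)={2,3,4,5,6,7}: no change
So after all 3 constraints: D(Z) = {2,3,5,8}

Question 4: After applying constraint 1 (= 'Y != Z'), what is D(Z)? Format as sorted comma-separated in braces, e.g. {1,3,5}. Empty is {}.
Constraint 1 (Y != Z) on D(Y)={1,2,3,5,7,8} D(Z)={2,3,5,8}: no change
So after constraint 1: D(Z) = {2,3,5,8}

Answer: {2,3,5,8}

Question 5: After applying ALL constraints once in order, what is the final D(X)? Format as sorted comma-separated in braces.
Constraint 1 (Y != Z) on D(Y)={1,2,3,5,7,8} D(Z)={2,3,5,8}: no change
Constraint 2 (Z != Y) on D(Z)={2,3,5,8} D(Y)={1,2,3,5,7,8}: no change
Constraint 3 (Z != X) on D(Z)={2,3,5,8} D(X)={2,3,4,5,6,7}: no change
So after all 3 constraints: D(X) = {2,3,4,5,6,7}

Answer: {2,3,4,5,6,7}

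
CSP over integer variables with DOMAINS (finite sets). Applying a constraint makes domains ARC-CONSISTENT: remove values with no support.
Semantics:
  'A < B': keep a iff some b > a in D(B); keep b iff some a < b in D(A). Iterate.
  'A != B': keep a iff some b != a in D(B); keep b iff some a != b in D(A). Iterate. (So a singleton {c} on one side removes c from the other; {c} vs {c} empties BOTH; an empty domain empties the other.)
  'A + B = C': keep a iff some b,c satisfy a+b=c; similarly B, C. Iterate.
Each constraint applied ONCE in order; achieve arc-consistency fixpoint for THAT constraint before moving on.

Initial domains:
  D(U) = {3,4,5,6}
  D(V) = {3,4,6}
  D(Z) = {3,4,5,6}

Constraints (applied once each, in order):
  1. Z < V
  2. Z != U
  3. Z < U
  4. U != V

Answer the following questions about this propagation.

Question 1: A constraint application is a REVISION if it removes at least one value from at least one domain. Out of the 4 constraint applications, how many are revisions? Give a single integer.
Answer: 2

Derivation:
Constraint 1 (Z < V) on D(Z)={3,4,5,6} D(V)={3,4,6}: Z {3,4,5,6}->{3,4,5}; V {3,4,6}->{4,6} => REVISION
Constraint 2 (Z != U) on D(Z)={3,4,5} D(U)={3,4,5,6}: no change => not a revision
Constraint 3 (Z < U) on D(Z)={3,4,5} D(U)={3,4,5,6}: U {3,4,5,6}->{4,5,6} => REVISION
Constraint 4 (U != V) on D(U)={4,5,6} D(V)={4,6}: no change => not a revision
Total revisions = 2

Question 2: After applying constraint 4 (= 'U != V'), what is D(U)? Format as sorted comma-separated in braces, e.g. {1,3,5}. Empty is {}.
Constraint 1 (Z < V) on D(Z)={3,4,5,6} D(V)={3,4,6}: Z {3,4,5,6}->{3,4,5}; V {3,4,6}->{4,6}
Constraint 2 (Z != U) on D(Z)={3,4,5} D(U)={3,4,5,6}: no change
Constraint 3 (Z < U) on D(Z)={3,4,5} D(U)={3,4,5,6}: U {3,4,5,6}->{4,5,6}
Constraint 4 (U != V) on D(U)={4,5,6} D(V)={4,6}: no change
So after constraint 4: D(U) = {4,5,6}

Answer: {4,5,6}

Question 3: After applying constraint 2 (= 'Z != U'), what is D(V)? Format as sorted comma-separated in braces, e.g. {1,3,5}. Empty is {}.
Answer: {4,6}

Derivation:
Constraint 1 (Z < V) on D(Z)={3,4,5,6} D(V)={3,4,6}: Z {3,4,5,6}->{3,4,5}; V {3,4,6}->{4,6}
Constraint 2 (Z != U) on D(Z)={3,4,5} D(U)={3,4,5,6}: no change
So after constraint 2: D(V) = {4,6}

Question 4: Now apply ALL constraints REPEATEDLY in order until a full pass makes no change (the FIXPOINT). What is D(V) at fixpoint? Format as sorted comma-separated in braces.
Answer: {4,6}

Derivation:
pass 0 (initial): D(V)={3,4,6}
pass 1: U {3,4,5,6}->{4,5,6}; V {3,4,6}->{4,6}; Z {3,4,5,6}->{3,4,5}
pass 2: no change
Fixpoint after 2 passes: D(V) = {4,6}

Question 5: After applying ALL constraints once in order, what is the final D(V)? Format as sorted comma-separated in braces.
Answer: {4,6}

Derivation:
Constraint 1 (Z < V) on D(Z)={3,4,5,6} D(V)={3,4,6}: Z {3,4,5,6}->{3,4,5}; V {3,4,6}->{4,6}
Constraint 2 (Z != U) on D(Z)={3,4,5} D(U)={3,4,5,6}: no change
Constraint 3 (Z < U) on D(Z)={3,4,5} D(U)={3,4,5,6}: U {3,4,5,6}->{4,5,6}
Constraint 4 (U != V) on D(U)={4,5,6} D(V)={4,6}: no change
So after all 4 constraints: D(V) = {4,6}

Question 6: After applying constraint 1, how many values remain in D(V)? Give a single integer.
Answer: 2

Derivation:
Constraint 1 (Z < V) on D(Z)={3,4,5,6} D(V)={3,4,6}: Z {3,4,5,6}->{3,4,5}; V {3,4,6}->{4,6}
So after constraint 1: D(V)={4,6}, size = 2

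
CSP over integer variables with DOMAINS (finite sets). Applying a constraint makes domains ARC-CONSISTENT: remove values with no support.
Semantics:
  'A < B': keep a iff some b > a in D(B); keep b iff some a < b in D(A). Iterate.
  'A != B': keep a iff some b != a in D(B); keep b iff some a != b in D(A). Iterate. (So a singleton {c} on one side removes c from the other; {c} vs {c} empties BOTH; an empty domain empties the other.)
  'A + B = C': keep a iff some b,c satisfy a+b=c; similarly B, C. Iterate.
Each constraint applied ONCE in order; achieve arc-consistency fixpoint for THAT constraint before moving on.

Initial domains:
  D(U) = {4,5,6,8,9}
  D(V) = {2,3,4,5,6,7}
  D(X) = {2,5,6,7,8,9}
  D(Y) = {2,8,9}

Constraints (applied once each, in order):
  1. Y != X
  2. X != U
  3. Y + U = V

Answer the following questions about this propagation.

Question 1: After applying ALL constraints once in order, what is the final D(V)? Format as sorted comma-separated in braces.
Constraint 1 (Y != X) on D(Y)={2,8,9} D(X)={2,5,6,7,8,9}: no change
Constraint 2 (X != U) on D(X)={2,5,6,7,8,9} D(U)={4,5,6,8,9}: no change
Constraint 3 (Y + U = V) on D(Y)={2,8,9} D(U)={4,5,6,8,9} D(V)={2,3,4,5,6,7}: Y {2,8,9}->{2}; U {4,5,6,8,9}->{4,5}; V {2,3,4,5,6,7}->{6,7}
So after all 3 constraints: D(V) = {6,7}

Answer: {6,7}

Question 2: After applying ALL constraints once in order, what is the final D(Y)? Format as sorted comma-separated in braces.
Answer: {2}

Derivation:
Constraint 1 (Y != X) on D(Y)={2,8,9} D(X)={2,5,6,7,8,9}: no change
Constraint 2 (X != U) on D(X)={2,5,6,7,8,9} D(U)={4,5,6,8,9}: no change
Constraint 3 (Y + U = V) on D(Y)={2,8,9} D(U)={4,5,6,8,9} D(V)={2,3,4,5,6,7}: Y {2,8,9}->{2}; U {4,5,6,8,9}->{4,5}; V {2,3,4,5,6,7}->{6,7}
So after all 3 constraints: D(Y) = {2}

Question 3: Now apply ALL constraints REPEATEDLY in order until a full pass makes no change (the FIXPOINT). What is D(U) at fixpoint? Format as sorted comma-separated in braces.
Answer: {4,5}

Derivation:
pass 0 (initial): D(U)={4,5,6,8,9}
pass 1: U {4,5,6,8,9}->{4,5}; V {2,3,4,5,6,7}->{6,7}; Y {2,8,9}->{2}
pass 2: X {2,5,6,7,8,9}->{5,6,7,8,9}
pass 3: no change
Fixpoint after 3 passes: D(U) = {4,5}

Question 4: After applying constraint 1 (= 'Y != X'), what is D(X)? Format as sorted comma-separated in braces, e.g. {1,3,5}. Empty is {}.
Answer: {2,5,6,7,8,9}

Derivation:
Constraint 1 (Y != X) on D(Y)={2,8,9} D(X)={2,5,6,7,8,9}: no change
So after constraint 1: D(X) = {2,5,6,7,8,9}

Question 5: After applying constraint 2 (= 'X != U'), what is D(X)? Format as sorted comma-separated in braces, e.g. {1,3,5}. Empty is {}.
Constraint 1 (Y != X) on D(Y)={2,8,9} D(X)={2,5,6,7,8,9}: no change
Constraint 2 (X != U) on D(X)={2,5,6,7,8,9} D(U)={4,5,6,8,9}: no change
So after constraint 2: D(X) = {2,5,6,7,8,9}

Answer: {2,5,6,7,8,9}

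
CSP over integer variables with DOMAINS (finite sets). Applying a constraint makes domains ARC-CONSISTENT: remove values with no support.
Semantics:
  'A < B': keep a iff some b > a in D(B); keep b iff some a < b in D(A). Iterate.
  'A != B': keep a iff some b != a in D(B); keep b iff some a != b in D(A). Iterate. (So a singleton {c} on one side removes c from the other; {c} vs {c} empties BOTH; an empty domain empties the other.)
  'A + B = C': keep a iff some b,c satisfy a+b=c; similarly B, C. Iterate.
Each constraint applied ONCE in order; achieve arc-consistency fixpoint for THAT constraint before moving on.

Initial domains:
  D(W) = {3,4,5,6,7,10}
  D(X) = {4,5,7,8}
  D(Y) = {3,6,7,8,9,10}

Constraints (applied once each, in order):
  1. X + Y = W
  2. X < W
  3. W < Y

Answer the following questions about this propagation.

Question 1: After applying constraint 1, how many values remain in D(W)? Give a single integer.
Answer: 2

Derivation:
Constraint 1 (X + Y = W) on D(X)={4,5,7,8} D(Y)={3,6,7,8,9,10} D(W)={3,4,5,6,7,10}: X {4,5,7,8}->{4,7}; Y {3,6,7,8,9,10}->{3,6}; W {3,4,5,6,7,10}->{7,10}
So after constraint 1: D(W)={7,10}, size = 2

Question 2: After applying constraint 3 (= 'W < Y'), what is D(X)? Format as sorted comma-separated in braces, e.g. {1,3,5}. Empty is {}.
Constraint 1 (X + Y = W) on D(X)={4,5,7,8} D(Y)={3,6,7,8,9,10} D(W)={3,4,5,6,7,10}: X {4,5,7,8}->{4,7}; Y {3,6,7,8,9,10}->{3,6}; W {3,4,5,6,7,10}->{7,10}
Constraint 2 (X < W) on D(X)={4,7} D(W)={7,10}: no change
Constraint 3 (W < Y) on D(W)={7,10} D(Y)={3,6}: W {7,10}->{}; Y {3,6}->{}
So after constraint 3: D(X) = {4,7}

Answer: {4,7}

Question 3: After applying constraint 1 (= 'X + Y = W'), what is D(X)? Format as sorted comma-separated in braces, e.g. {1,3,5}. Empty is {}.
Answer: {4,7}

Derivation:
Constraint 1 (X + Y = W) on D(X)={4,5,7,8} D(Y)={3,6,7,8,9,10} D(W)={3,4,5,6,7,10}: X {4,5,7,8}->{4,7}; Y {3,6,7,8,9,10}->{3,6}; W {3,4,5,6,7,10}->{7,10}
So after constraint 1: D(X) = {4,7}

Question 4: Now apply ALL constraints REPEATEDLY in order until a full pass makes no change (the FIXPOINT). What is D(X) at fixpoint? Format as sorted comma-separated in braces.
Answer: {}

Derivation:
pass 0 (initial): D(X)={4,5,7,8}
pass 1: W {3,4,5,6,7,10}->{}; X {4,5,7,8}->{4,7}; Y {3,6,7,8,9,10}->{}
pass 2: X {4,7}->{}
pass 3: no change
Fixpoint after 3 passes: D(X) = {}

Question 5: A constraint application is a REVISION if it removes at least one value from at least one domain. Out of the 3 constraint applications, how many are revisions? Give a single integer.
Constraint 1 (X + Y = W) on D(X)={4,5,7,8} D(Y)={3,6,7,8,9,10} D(W)={3,4,5,6,7,10}: X {4,5,7,8}->{4,7}; Y {3,6,7,8,9,10}->{3,6}; W {3,4,5,6,7,10}->{7,10} => REVISION
Constraint 2 (X < W) on D(X)={4,7} D(W)={7,10}: no change => not a revision
Constraint 3 (W < Y) on D(W)={7,10} D(Y)={3,6}: W {7,10}->{}; Y {3,6}->{} => REVISION
Total revisions = 2

Answer: 2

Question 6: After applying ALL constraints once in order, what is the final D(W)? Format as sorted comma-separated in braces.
Constraint 1 (X + Y = W) on D(X)={4,5,7,8} D(Y)={3,6,7,8,9,10} D(W)={3,4,5,6,7,10}: X {4,5,7,8}->{4,7}; Y {3,6,7,8,9,10}->{3,6}; W {3,4,5,6,7,10}->{7,10}
Constraint 2 (X < W) on D(X)={4,7} D(W)={7,10}: no change
Constraint 3 (W < Y) on D(W)={7,10} D(Y)={3,6}: W {7,10}->{}; Y {3,6}->{}
So after all 3 constraints: D(W) = {}

Answer: {}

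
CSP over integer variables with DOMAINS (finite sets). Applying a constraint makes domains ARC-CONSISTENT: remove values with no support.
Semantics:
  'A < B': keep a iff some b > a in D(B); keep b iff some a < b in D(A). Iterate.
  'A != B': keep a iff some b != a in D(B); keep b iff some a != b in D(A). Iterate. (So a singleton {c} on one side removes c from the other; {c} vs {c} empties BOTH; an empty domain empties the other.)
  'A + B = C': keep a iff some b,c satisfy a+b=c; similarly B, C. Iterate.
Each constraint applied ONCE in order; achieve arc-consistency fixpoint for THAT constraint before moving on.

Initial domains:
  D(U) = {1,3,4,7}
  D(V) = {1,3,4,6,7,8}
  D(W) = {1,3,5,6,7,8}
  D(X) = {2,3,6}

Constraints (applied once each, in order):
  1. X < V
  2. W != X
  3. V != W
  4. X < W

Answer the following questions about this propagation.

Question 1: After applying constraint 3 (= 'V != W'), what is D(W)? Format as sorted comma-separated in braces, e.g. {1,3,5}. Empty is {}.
Answer: {1,3,5,6,7,8}

Derivation:
Constraint 1 (X < V) on D(X)={2,3,6} D(V)={1,3,4,6,7,8}: V {1,3,4,6,7,8}->{3,4,6,7,8}
Constraint 2 (W != X) on D(W)={1,3,5,6,7,8} D(X)={2,3,6}: no change
Constraint 3 (V != W) on D(V)={3,4,6,7,8} D(W)={1,3,5,6,7,8}: no change
So after constraint 3: D(W) = {1,3,5,6,7,8}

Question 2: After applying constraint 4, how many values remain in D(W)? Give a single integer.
Answer: 5

Derivation:
Constraint 1 (X < V) on D(X)={2,3,6} D(V)={1,3,4,6,7,8}: V {1,3,4,6,7,8}->{3,4,6,7,8}
Constraint 2 (W != X) on D(W)={1,3,5,6,7,8} D(X)={2,3,6}: no change
Constraint 3 (V != W) on D(V)={3,4,6,7,8} D(W)={1,3,5,6,7,8}: no change
Constraint 4 (X < W) on D(X)={2,3,6} D(W)={1,3,5,6,7,8}: W {1,3,5,6,7,8}->{3,5,6,7,8}
So after constraint 4: D(W)={3,5,6,7,8}, size = 5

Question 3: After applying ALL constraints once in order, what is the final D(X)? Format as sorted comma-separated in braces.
Constraint 1 (X < V) on D(X)={2,3,6} D(V)={1,3,4,6,7,8}: V {1,3,4,6,7,8}->{3,4,6,7,8}
Constraint 2 (W != X) on D(W)={1,3,5,6,7,8} D(X)={2,3,6}: no change
Constraint 3 (V != W) on D(V)={3,4,6,7,8} D(W)={1,3,5,6,7,8}: no change
Constraint 4 (X < W) on D(X)={2,3,6} D(W)={1,3,5,6,7,8}: W {1,3,5,6,7,8}->{3,5,6,7,8}
So after all 4 constraints: D(X) = {2,3,6}

Answer: {2,3,6}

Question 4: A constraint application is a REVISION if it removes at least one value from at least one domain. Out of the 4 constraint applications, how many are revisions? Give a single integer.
Constraint 1 (X < V) on D(X)={2,3,6} D(V)={1,3,4,6,7,8}: V {1,3,4,6,7,8}->{3,4,6,7,8} => REVISION
Constraint 2 (W != X) on D(W)={1,3,5,6,7,8} D(X)={2,3,6}: no change => not a revision
Constraint 3 (V != W) on D(V)={3,4,6,7,8} D(W)={1,3,5,6,7,8}: no change => not a revision
Constraint 4 (X < W) on D(X)={2,3,6} D(W)={1,3,5,6,7,8}: W {1,3,5,6,7,8}->{3,5,6,7,8} => REVISION
Total revisions = 2

Answer: 2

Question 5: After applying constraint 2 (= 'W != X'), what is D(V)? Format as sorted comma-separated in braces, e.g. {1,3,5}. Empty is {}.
Answer: {3,4,6,7,8}

Derivation:
Constraint 1 (X < V) on D(X)={2,3,6} D(V)={1,3,4,6,7,8}: V {1,3,4,6,7,8}->{3,4,6,7,8}
Constraint 2 (W != X) on D(W)={1,3,5,6,7,8} D(X)={2,3,6}: no change
So after constraint 2: D(V) = {3,4,6,7,8}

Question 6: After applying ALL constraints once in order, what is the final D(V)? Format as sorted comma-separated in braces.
Constraint 1 (X < V) on D(X)={2,3,6} D(V)={1,3,4,6,7,8}: V {1,3,4,6,7,8}->{3,4,6,7,8}
Constraint 2 (W != X) on D(W)={1,3,5,6,7,8} D(X)={2,3,6}: no change
Constraint 3 (V != W) on D(V)={3,4,6,7,8} D(W)={1,3,5,6,7,8}: no change
Constraint 4 (X < W) on D(X)={2,3,6} D(W)={1,3,5,6,7,8}: W {1,3,5,6,7,8}->{3,5,6,7,8}
So after all 4 constraints: D(V) = {3,4,6,7,8}

Answer: {3,4,6,7,8}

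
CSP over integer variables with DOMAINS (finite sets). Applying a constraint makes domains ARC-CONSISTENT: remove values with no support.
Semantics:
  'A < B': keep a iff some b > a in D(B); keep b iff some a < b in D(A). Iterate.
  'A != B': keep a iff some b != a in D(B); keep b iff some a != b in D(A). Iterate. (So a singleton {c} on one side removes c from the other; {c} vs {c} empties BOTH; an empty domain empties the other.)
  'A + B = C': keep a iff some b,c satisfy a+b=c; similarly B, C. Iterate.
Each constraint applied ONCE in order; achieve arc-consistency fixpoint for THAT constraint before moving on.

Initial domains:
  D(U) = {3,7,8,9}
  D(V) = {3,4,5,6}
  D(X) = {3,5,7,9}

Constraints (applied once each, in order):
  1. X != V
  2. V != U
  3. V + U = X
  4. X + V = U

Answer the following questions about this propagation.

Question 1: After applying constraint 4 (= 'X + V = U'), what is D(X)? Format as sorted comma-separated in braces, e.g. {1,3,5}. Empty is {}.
Answer: {}

Derivation:
Constraint 1 (X != V) on D(X)={3,5,7,9} D(V)={3,4,5,6}: no change
Constraint 2 (V != U) on D(V)={3,4,5,6} D(U)={3,7,8,9}: no change
Constraint 3 (V + U = X) on D(V)={3,4,5,6} D(U)={3,7,8,9} D(X)={3,5,7,9}: V {3,4,5,6}->{4,6}; U {3,7,8,9}->{3}; X {3,5,7,9}->{7,9}
Constraint 4 (X + V = U) on D(X)={7,9} D(V)={4,6} D(U)={3}: X {7,9}->{}; V {4,6}->{}; U {3}->{}
So after constraint 4: D(X) = {}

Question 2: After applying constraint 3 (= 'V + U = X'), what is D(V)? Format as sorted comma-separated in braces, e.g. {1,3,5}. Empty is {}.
Answer: {4,6}

Derivation:
Constraint 1 (X != V) on D(X)={3,5,7,9} D(V)={3,4,5,6}: no change
Constraint 2 (V != U) on D(V)={3,4,5,6} D(U)={3,7,8,9}: no change
Constraint 3 (V + U = X) on D(V)={3,4,5,6} D(U)={3,7,8,9} D(X)={3,5,7,9}: V {3,4,5,6}->{4,6}; U {3,7,8,9}->{3}; X {3,5,7,9}->{7,9}
So after constraint 3: D(V) = {4,6}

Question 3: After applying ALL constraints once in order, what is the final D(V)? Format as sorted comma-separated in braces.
Constraint 1 (X != V) on D(X)={3,5,7,9} D(V)={3,4,5,6}: no change
Constraint 2 (V != U) on D(V)={3,4,5,6} D(U)={3,7,8,9}: no change
Constraint 3 (V + U = X) on D(V)={3,4,5,6} D(U)={3,7,8,9} D(X)={3,5,7,9}: V {3,4,5,6}->{4,6}; U {3,7,8,9}->{3}; X {3,5,7,9}->{7,9}
Constraint 4 (X + V = U) on D(X)={7,9} D(V)={4,6} D(U)={3}: X {7,9}->{}; V {4,6}->{}; U {3}->{}
So after all 4 constraints: D(V) = {}

Answer: {}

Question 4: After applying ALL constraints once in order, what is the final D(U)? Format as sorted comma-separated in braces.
Constraint 1 (X != V) on D(X)={3,5,7,9} D(V)={3,4,5,6}: no change
Constraint 2 (V != U) on D(V)={3,4,5,6} D(U)={3,7,8,9}: no change
Constraint 3 (V + U = X) on D(V)={3,4,5,6} D(U)={3,7,8,9} D(X)={3,5,7,9}: V {3,4,5,6}->{4,6}; U {3,7,8,9}->{3}; X {3,5,7,9}->{7,9}
Constraint 4 (X + V = U) on D(X)={7,9} D(V)={4,6} D(U)={3}: X {7,9}->{}; V {4,6}->{}; U {3}->{}
So after all 4 constraints: D(U) = {}

Answer: {}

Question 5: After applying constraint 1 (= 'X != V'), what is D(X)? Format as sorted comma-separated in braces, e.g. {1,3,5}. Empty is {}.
Constraint 1 (X != V) on D(X)={3,5,7,9} D(V)={3,4,5,6}: no change
So after constraint 1: D(X) = {3,5,7,9}

Answer: {3,5,7,9}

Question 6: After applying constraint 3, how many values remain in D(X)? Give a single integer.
Constraint 1 (X != V) on D(X)={3,5,7,9} D(V)={3,4,5,6}: no change
Constraint 2 (V != U) on D(V)={3,4,5,6} D(U)={3,7,8,9}: no change
Constraint 3 (V + U = X) on D(V)={3,4,5,6} D(U)={3,7,8,9} D(X)={3,5,7,9}: V {3,4,5,6}->{4,6}; U {3,7,8,9}->{3}; X {3,5,7,9}->{7,9}
So after constraint 3: D(X)={7,9}, size = 2

Answer: 2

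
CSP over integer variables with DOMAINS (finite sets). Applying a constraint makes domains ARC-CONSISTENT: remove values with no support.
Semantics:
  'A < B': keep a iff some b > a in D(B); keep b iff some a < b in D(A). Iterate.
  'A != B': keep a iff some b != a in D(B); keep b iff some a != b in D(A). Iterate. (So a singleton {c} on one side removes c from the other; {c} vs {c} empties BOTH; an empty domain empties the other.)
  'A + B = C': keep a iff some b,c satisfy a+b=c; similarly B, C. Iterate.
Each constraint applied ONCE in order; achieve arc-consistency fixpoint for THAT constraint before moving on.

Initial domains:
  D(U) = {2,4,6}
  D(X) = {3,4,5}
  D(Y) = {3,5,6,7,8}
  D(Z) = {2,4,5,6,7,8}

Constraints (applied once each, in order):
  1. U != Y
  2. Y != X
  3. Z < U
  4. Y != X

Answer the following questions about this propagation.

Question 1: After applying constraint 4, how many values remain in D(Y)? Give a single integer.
Constraint 1 (U != Y) on D(U)={2,4,6} D(Y)={3,5,6,7,8}: no change
Constraint 2 (Y != X) on D(Y)={3,5,6,7,8} D(X)={3,4,5}: no change
Constraint 3 (Z < U) on D(Z)={2,4,5,6,7,8} D(U)={2,4,6}: Z {2,4,5,6,7,8}->{2,4,5}; U {2,4,6}->{4,6}
Constraint 4 (Y != X) on D(Y)={3,5,6,7,8} D(X)={3,4,5}: no change
So after constraint 4: D(Y)={3,5,6,7,8}, size = 5

Answer: 5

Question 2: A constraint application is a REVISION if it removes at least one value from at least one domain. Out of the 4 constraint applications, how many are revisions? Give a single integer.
Constraint 1 (U != Y) on D(U)={2,4,6} D(Y)={3,5,6,7,8}: no change => not a revision
Constraint 2 (Y != X) on D(Y)={3,5,6,7,8} D(X)={3,4,5}: no change => not a revision
Constraint 3 (Z < U) on D(Z)={2,4,5,6,7,8} D(U)={2,4,6}: Z {2,4,5,6,7,8}->{2,4,5}; U {2,4,6}->{4,6} => REVISION
Constraint 4 (Y != X) on D(Y)={3,5,6,7,8} D(X)={3,4,5}: no change => not a revision
Total revisions = 1

Answer: 1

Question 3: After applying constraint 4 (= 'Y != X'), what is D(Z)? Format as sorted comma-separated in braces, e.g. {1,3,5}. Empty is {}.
Constraint 1 (U != Y) on D(U)={2,4,6} D(Y)={3,5,6,7,8}: no change
Constraint 2 (Y != X) on D(Y)={3,5,6,7,8} D(X)={3,4,5}: no change
Constraint 3 (Z < U) on D(Z)={2,4,5,6,7,8} D(U)={2,4,6}: Z {2,4,5,6,7,8}->{2,4,5}; U {2,4,6}->{4,6}
Constraint 4 (Y != X) on D(Y)={3,5,6,7,8} D(X)={3,4,5}: no change
So after constraint 4: D(Z) = {2,4,5}

Answer: {2,4,5}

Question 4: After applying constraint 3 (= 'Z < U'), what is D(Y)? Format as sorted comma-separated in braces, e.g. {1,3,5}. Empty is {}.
Constraint 1 (U != Y) on D(U)={2,4,6} D(Y)={3,5,6,7,8}: no change
Constraint 2 (Y != X) on D(Y)={3,5,6,7,8} D(X)={3,4,5}: no change
Constraint 3 (Z < U) on D(Z)={2,4,5,6,7,8} D(U)={2,4,6}: Z {2,4,5,6,7,8}->{2,4,5}; U {2,4,6}->{4,6}
So after constraint 3: D(Y) = {3,5,6,7,8}

Answer: {3,5,6,7,8}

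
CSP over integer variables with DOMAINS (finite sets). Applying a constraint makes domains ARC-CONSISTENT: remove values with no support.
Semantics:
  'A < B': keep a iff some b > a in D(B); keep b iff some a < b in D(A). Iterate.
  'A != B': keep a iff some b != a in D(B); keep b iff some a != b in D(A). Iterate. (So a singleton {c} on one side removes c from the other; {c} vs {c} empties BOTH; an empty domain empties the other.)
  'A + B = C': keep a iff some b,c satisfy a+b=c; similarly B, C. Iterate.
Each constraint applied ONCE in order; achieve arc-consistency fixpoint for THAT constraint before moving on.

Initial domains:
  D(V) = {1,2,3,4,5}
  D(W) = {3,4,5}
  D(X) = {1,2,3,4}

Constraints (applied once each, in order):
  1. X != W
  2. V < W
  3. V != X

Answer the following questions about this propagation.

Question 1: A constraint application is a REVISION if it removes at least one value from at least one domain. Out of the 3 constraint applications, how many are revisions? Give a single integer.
Constraint 1 (X != W) on D(X)={1,2,3,4} D(W)={3,4,5}: no change => not a revision
Constraint 2 (V < W) on D(V)={1,2,3,4,5} D(W)={3,4,5}: V {1,2,3,4,5}->{1,2,3,4} => REVISION
Constraint 3 (V != X) on D(V)={1,2,3,4} D(X)={1,2,3,4}: no change => not a revision
Total revisions = 1

Answer: 1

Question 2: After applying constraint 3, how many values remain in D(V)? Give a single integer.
Answer: 4

Derivation:
Constraint 1 (X != W) on D(X)={1,2,3,4} D(W)={3,4,5}: no change
Constraint 2 (V < W) on D(V)={1,2,3,4,5} D(W)={3,4,5}: V {1,2,3,4,5}->{1,2,3,4}
Constraint 3 (V != X) on D(V)={1,2,3,4} D(X)={1,2,3,4}: no change
So after constraint 3: D(V)={1,2,3,4}, size = 4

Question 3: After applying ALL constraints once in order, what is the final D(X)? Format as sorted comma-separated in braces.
Constraint 1 (X != W) on D(X)={1,2,3,4} D(W)={3,4,5}: no change
Constraint 2 (V < W) on D(V)={1,2,3,4,5} D(W)={3,4,5}: V {1,2,3,4,5}->{1,2,3,4}
Constraint 3 (V != X) on D(V)={1,2,3,4} D(X)={1,2,3,4}: no change
So after all 3 constraints: D(X) = {1,2,3,4}

Answer: {1,2,3,4}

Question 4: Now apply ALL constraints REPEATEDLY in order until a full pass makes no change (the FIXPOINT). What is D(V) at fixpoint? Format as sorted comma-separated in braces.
Answer: {1,2,3,4}

Derivation:
pass 0 (initial): D(V)={1,2,3,4,5}
pass 1: V {1,2,3,4,5}->{1,2,3,4}
pass 2: no change
Fixpoint after 2 passes: D(V) = {1,2,3,4}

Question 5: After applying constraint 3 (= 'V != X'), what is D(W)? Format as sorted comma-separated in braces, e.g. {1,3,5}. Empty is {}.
Constraint 1 (X != W) on D(X)={1,2,3,4} D(W)={3,4,5}: no change
Constraint 2 (V < W) on D(V)={1,2,3,4,5} D(W)={3,4,5}: V {1,2,3,4,5}->{1,2,3,4}
Constraint 3 (V != X) on D(V)={1,2,3,4} D(X)={1,2,3,4}: no change
So after constraint 3: D(W) = {3,4,5}

Answer: {3,4,5}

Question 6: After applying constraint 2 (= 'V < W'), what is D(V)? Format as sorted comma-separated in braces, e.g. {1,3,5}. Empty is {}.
Constraint 1 (X != W) on D(X)={1,2,3,4} D(W)={3,4,5}: no change
Constraint 2 (V < W) on D(V)={1,2,3,4,5} D(W)={3,4,5}: V {1,2,3,4,5}->{1,2,3,4}
So after constraint 2: D(V) = {1,2,3,4}

Answer: {1,2,3,4}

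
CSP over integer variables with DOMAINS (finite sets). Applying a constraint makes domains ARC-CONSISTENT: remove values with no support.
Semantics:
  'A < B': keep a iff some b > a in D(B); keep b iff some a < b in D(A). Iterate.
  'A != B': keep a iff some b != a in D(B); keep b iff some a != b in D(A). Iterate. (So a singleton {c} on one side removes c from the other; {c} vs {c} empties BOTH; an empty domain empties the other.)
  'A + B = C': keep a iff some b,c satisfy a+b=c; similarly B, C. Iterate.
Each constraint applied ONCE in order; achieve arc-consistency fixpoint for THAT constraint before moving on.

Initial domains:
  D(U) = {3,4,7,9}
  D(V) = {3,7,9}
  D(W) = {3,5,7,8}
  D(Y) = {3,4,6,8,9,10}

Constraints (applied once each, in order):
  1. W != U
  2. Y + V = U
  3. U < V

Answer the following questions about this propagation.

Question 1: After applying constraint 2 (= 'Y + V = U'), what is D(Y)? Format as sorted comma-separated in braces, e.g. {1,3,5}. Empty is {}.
Constraint 1 (W != U) on D(W)={3,5,7,8} D(U)={3,4,7,9}: no change
Constraint 2 (Y + V = U) on D(Y)={3,4,6,8,9,10} D(V)={3,7,9} D(U)={3,4,7,9}: Y {3,4,6,8,9,10}->{4,6}; V {3,7,9}->{3}; U {3,4,7,9}->{7,9}
So after constraint 2: D(Y) = {4,6}

Answer: {4,6}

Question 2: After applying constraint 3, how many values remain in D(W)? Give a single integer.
Constraint 1 (W != U) on D(W)={3,5,7,8} D(U)={3,4,7,9}: no change
Constraint 2 (Y + V = U) on D(Y)={3,4,6,8,9,10} D(V)={3,7,9} D(U)={3,4,7,9}: Y {3,4,6,8,9,10}->{4,6}; V {3,7,9}->{3}; U {3,4,7,9}->{7,9}
Constraint 3 (U < V) on D(U)={7,9} D(V)={3}: U {7,9}->{}; V {3}->{}
So after constraint 3: D(W)={3,5,7,8}, size = 4

Answer: 4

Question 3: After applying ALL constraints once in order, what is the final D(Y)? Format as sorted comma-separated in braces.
Constraint 1 (W != U) on D(W)={3,5,7,8} D(U)={3,4,7,9}: no change
Constraint 2 (Y + V = U) on D(Y)={3,4,6,8,9,10} D(V)={3,7,9} D(U)={3,4,7,9}: Y {3,4,6,8,9,10}->{4,6}; V {3,7,9}->{3}; U {3,4,7,9}->{7,9}
Constraint 3 (U < V) on D(U)={7,9} D(V)={3}: U {7,9}->{}; V {3}->{}
So after all 3 constraints: D(Y) = {4,6}

Answer: {4,6}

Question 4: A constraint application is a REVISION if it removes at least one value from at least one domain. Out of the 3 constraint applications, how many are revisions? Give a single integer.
Constraint 1 (W != U) on D(W)={3,5,7,8} D(U)={3,4,7,9}: no change => not a revision
Constraint 2 (Y + V = U) on D(Y)={3,4,6,8,9,10} D(V)={3,7,9} D(U)={3,4,7,9}: Y {3,4,6,8,9,10}->{4,6}; V {3,7,9}->{3}; U {3,4,7,9}->{7,9} => REVISION
Constraint 3 (U < V) on D(U)={7,9} D(V)={3}: U {7,9}->{}; V {3}->{} => REVISION
Total revisions = 2

Answer: 2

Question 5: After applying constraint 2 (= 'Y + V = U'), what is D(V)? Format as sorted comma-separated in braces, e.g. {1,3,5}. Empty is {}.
Answer: {3}

Derivation:
Constraint 1 (W != U) on D(W)={3,5,7,8} D(U)={3,4,7,9}: no change
Constraint 2 (Y + V = U) on D(Y)={3,4,6,8,9,10} D(V)={3,7,9} D(U)={3,4,7,9}: Y {3,4,6,8,9,10}->{4,6}; V {3,7,9}->{3}; U {3,4,7,9}->{7,9}
So after constraint 2: D(V) = {3}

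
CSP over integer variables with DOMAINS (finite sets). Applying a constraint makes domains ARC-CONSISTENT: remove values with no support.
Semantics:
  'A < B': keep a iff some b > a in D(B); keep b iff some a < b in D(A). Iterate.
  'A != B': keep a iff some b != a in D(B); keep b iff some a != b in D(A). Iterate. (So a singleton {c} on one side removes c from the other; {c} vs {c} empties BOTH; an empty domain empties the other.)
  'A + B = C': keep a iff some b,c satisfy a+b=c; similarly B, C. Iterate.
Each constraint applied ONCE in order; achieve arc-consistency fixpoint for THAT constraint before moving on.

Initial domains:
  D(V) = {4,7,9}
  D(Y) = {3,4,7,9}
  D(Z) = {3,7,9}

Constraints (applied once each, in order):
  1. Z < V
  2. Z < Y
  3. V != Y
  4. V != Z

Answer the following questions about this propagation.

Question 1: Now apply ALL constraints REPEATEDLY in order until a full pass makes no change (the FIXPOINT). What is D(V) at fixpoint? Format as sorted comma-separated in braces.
Answer: {4,7,9}

Derivation:
pass 0 (initial): D(V)={4,7,9}
pass 1: Y {3,4,7,9}->{4,7,9}; Z {3,7,9}->{3,7}
pass 2: no change
Fixpoint after 2 passes: D(V) = {4,7,9}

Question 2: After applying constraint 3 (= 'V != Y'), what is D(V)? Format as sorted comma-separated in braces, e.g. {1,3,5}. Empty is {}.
Constraint 1 (Z < V) on D(Z)={3,7,9} D(V)={4,7,9}: Z {3,7,9}->{3,7}
Constraint 2 (Z < Y) on D(Z)={3,7} D(Y)={3,4,7,9}: Y {3,4,7,9}->{4,7,9}
Constraint 3 (V != Y) on D(V)={4,7,9} D(Y)={4,7,9}: no change
So after constraint 3: D(V) = {4,7,9}

Answer: {4,7,9}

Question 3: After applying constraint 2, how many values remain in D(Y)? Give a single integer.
Constraint 1 (Z < V) on D(Z)={3,7,9} D(V)={4,7,9}: Z {3,7,9}->{3,7}
Constraint 2 (Z < Y) on D(Z)={3,7} D(Y)={3,4,7,9}: Y {3,4,7,9}->{4,7,9}
So after constraint 2: D(Y)={4,7,9}, size = 3

Answer: 3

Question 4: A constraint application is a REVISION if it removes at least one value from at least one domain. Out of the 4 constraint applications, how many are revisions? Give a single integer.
Constraint 1 (Z < V) on D(Z)={3,7,9} D(V)={4,7,9}: Z {3,7,9}->{3,7} => REVISION
Constraint 2 (Z < Y) on D(Z)={3,7} D(Y)={3,4,7,9}: Y {3,4,7,9}->{4,7,9} => REVISION
Constraint 3 (V != Y) on D(V)={4,7,9} D(Y)={4,7,9}: no change => not a revision
Constraint 4 (V != Z) on D(V)={4,7,9} D(Z)={3,7}: no change => not a revision
Total revisions = 2

Answer: 2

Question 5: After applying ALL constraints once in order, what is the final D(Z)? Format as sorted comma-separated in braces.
Constraint 1 (Z < V) on D(Z)={3,7,9} D(V)={4,7,9}: Z {3,7,9}->{3,7}
Constraint 2 (Z < Y) on D(Z)={3,7} D(Y)={3,4,7,9}: Y {3,4,7,9}->{4,7,9}
Constraint 3 (V != Y) on D(V)={4,7,9} D(Y)={4,7,9}: no change
Constraint 4 (V != Z) on D(V)={4,7,9} D(Z)={3,7}: no change
So after all 4 constraints: D(Z) = {3,7}

Answer: {3,7}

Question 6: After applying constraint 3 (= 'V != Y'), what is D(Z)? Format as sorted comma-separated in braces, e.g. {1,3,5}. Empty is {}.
Constraint 1 (Z < V) on D(Z)={3,7,9} D(V)={4,7,9}: Z {3,7,9}->{3,7}
Constraint 2 (Z < Y) on D(Z)={3,7} D(Y)={3,4,7,9}: Y {3,4,7,9}->{4,7,9}
Constraint 3 (V != Y) on D(V)={4,7,9} D(Y)={4,7,9}: no change
So after constraint 3: D(Z) = {3,7}

Answer: {3,7}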